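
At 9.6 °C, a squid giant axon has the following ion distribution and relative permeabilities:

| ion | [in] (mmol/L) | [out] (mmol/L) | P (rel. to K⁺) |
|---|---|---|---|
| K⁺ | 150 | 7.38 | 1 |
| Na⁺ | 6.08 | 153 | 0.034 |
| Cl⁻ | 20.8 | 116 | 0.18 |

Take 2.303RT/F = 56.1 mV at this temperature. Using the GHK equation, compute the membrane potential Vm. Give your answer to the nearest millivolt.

Vm = 56.1 · log₁₀[(Σ P·[cation]ₒ + Σ P·[anion]ᵢ) / (Σ P·[cation]ᵢ + Σ P·[anion]ₒ)]
Numerator = 1×7.38 + 0.034×153 + 0.18×20.8 = 16.33
Denominator = 1×150 + 0.034×6.08 + 0.18×116 = 171.1
Vm = 56.1 · log₁₀(0.095425) = 56.1 × (-1.0203) = -57.24 mV

-57 mV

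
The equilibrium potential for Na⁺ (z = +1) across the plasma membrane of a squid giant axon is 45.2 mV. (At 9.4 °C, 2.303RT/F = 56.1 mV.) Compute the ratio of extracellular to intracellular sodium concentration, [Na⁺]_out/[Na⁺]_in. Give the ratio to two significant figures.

log₁₀([out]/[in]) = E·z/(56.1) = 45.2 × 1 / 56.1 = 0.8057
[out]/[in] = 10^(0.8057) = 6.393

6.4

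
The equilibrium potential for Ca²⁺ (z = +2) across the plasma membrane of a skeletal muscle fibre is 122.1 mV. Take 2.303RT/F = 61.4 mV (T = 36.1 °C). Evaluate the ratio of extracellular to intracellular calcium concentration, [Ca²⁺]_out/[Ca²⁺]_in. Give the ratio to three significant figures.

9490

log₁₀([out]/[in]) = E·z/(61.4) = 122.1 × 2 / 61.4 = 3.9772
[out]/[in] = 10^(3.9772) = 9489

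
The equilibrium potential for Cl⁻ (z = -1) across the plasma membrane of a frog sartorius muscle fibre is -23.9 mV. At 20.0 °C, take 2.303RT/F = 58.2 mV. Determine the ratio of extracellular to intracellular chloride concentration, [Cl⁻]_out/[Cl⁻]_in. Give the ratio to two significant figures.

2.6

log₁₀([out]/[in]) = E·z/(58.2) = -23.9 × -1 / 58.2 = 0.4107
[out]/[in] = 10^(0.4107) = 2.574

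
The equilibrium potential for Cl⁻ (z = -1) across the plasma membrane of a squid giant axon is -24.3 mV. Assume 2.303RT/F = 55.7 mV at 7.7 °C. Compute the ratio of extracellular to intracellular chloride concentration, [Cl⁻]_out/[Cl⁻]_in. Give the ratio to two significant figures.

log₁₀([out]/[in]) = E·z/(55.7) = -24.3 × -1 / 55.7 = 0.4363
[out]/[in] = 10^(0.4363) = 2.731

2.7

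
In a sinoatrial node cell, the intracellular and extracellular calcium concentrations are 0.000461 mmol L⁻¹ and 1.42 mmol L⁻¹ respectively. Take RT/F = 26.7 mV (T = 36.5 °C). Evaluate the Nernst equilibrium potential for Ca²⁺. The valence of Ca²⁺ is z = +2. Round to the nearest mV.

E = (26.7/z) · ln([Ca²⁺]_out/[Ca²⁺]_in) with z = +2.
= (26.7/2) · ln(1.42/0.000461) = 13.35 · ln(3080)
= 13.35 · (8.0328) = 107.24 mV

107 mV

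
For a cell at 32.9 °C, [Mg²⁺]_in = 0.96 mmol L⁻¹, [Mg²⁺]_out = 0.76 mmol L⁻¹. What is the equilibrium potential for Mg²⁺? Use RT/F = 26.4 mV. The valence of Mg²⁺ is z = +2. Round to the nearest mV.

-3 mV

E = (26.4/z) · ln([Mg²⁺]_out/[Mg²⁺]_in) with z = +2.
= (26.4/2) · ln(0.76/0.96) = 13.20 · ln(0.7917)
= 13.20 · (-0.2336) = -3.08 mV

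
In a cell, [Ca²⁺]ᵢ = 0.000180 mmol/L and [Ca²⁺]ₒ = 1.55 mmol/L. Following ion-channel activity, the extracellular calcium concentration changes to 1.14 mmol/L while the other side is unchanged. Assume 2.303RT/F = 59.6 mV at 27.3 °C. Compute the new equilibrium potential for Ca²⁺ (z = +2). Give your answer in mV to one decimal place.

113.3 mV

After the shift: [Ca²⁺]_out = 1.14, [Ca²⁺]_in = 0.000180 mmol/L.
E_new = (59.6/2)·log₁₀(1.14/0.000180) = 29.80 · (3.8016) = 113.29 mV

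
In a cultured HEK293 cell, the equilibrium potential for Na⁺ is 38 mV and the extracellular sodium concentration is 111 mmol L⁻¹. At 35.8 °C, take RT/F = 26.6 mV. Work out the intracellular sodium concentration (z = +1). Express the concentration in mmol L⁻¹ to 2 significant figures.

27 mmol L⁻¹

Nernst: E = (26.6/1) · ln([out]/[in]), so ln([out]/[in]) = 38.0 × 1 / 26.6 = 1.4286.
[out]/[in] = e^(1.4286) = 4.173.
[in] = 111 / 4.173 = 26.6 mmol L⁻¹.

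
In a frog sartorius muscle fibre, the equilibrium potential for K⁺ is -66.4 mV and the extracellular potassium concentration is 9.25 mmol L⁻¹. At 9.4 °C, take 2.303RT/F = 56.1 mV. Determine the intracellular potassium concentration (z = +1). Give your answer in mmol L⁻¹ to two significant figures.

Nernst: E = (56.1/1) · log₁₀([out]/[in]), so log₁₀([out]/[in]) = -66.4 × 1 / 56.1 = -1.1836.
[out]/[in] = 10^(-1.1836) = 0.06552.
[in] = 9.25 / 0.06552 = 141.2 mmol L⁻¹.

140 mmol L⁻¹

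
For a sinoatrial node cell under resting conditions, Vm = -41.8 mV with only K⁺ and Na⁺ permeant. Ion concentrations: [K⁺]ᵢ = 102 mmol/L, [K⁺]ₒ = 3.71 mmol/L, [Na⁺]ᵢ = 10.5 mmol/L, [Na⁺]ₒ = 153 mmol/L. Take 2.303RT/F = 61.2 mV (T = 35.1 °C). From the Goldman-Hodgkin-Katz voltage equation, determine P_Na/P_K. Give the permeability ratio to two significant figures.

0.12

Let α = P_Na/P_K. GHK: Vm = 61.2·log₁₀[(Kₒ + α·Naₒ)/(Kᵢ + α·Naᵢ)].
10^(Vm/61.2) = 10^(-41.8/61.2) = 0.20749
So 0.20749·(Kᵢ + α·Naᵢ) = Kₒ + α·Naₒ → α = (0.20749·102.0 − 3.71) / (153.0 − 0.20749·10.5)
α = (21.16 − 3.71) / (153.0 − 2.179) = 17.45/150.8 = 0.1157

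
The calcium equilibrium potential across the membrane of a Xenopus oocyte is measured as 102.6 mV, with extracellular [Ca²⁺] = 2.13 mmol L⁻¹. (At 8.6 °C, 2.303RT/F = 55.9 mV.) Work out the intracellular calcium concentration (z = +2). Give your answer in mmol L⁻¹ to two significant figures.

0.00045 mmol L⁻¹

Nernst: E = (55.9/2) · log₁₀([out]/[in]), so log₁₀([out]/[in]) = 102.6 × 2 / 55.9 = 3.6708.
[out]/[in] = 10^(3.6708) = 4686.
[in] = 2.13 / 4686 = 0.0004545 mmol L⁻¹.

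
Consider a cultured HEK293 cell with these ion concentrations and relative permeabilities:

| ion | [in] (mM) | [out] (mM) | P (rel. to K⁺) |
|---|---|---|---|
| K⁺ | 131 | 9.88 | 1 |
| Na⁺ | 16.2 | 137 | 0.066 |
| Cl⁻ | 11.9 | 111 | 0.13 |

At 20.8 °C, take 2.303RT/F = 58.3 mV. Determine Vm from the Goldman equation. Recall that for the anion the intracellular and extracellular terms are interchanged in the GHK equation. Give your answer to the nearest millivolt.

-50 mV

Vm = 58.3 · log₁₀[(Σ P·[cation]ₒ + Σ P·[anion]ᵢ) / (Σ P·[cation]ᵢ + Σ P·[anion]ₒ)]
Numerator = 1×9.88 + 0.066×137 + 0.13×11.9 = 20.47
Denominator = 1×131 + 0.066×16.2 + 0.13×111 = 146.5
Vm = 58.3 · log₁₀(0.13972) = 58.3 × (-0.8547) = -49.83 mV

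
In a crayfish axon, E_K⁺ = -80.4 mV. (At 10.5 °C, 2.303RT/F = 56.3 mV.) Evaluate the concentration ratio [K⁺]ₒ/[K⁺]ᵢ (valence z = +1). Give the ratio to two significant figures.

log₁₀([out]/[in]) = E·z/(56.3) = -80.4 × 1 / 56.3 = -1.4281
[out]/[in] = 10^(-1.4281) = 0.03732

0.037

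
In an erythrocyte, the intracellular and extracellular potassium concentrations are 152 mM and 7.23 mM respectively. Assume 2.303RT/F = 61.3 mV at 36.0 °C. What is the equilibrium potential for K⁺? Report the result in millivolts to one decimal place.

E = (61.3/z) · log₁₀([K⁺]_out/[K⁺]_in) with z = +1.
= (61.3/1) · log₁₀(7.23/152) = 61.30 · log₁₀(0.04757)
= 61.30 · (-1.3227) = -81.08 mV

-81.1 mV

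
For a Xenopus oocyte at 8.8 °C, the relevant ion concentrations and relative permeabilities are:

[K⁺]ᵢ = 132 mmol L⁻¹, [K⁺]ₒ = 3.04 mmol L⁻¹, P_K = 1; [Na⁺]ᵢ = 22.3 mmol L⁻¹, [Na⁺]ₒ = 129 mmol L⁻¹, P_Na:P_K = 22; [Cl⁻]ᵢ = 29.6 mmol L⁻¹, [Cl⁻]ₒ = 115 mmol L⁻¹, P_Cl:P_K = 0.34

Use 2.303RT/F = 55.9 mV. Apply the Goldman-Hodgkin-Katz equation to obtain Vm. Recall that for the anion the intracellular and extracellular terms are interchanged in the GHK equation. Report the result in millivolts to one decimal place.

35.5 mV

Vm = 55.9 · log₁₀[(Σ P·[cation]ₒ + Σ P·[anion]ᵢ) / (Σ P·[cation]ᵢ + Σ P·[anion]ₒ)]
Numerator = 1×3.04 + 22×129 + 0.34×29.6 = 2851
Denominator = 1×132 + 22×22.3 + 0.34×115 = 661.7
Vm = 55.9 · log₁₀(4.3088) = 55.9 × (0.6344) = 35.46 mV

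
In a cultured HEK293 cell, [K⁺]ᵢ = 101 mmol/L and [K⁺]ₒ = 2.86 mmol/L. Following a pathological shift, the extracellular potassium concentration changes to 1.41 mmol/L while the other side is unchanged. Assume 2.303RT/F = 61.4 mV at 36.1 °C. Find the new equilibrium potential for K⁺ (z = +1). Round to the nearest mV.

After the shift: [K⁺]_out = 1.41, [K⁺]_in = 101 mmol/L.
E_new = (61.4/1)·log₁₀(1.41/101) = 61.40 · (-1.8551) = -113.90 mV

-114 mV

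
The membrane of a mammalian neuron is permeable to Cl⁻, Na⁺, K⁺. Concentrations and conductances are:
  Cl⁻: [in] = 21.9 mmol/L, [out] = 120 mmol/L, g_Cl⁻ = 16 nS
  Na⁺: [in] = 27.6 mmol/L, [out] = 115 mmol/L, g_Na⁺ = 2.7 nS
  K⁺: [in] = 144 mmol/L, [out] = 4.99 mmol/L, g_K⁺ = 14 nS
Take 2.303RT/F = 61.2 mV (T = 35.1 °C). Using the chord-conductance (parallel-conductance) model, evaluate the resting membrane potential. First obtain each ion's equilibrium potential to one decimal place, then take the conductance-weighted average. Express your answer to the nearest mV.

E_Cl⁻ = (61.2/-1)·log₁₀(120/21.9) = -45.2 mV
E_Na⁺ = (61.2/1)·log₁₀(115/27.6) = 37.9 mV
E_K⁺ = (61.2/1)·log₁₀(4.99/144) = -89.4 mV
Vm = (Σ gᵢEᵢ)/(Σ gᵢ) = (16·-45.2 + 2.7·37.9 + 14·-89.4) / (16 + 2.7 + 14)
= -1872.47 / 32.7 = -57.26 mV

-57 mV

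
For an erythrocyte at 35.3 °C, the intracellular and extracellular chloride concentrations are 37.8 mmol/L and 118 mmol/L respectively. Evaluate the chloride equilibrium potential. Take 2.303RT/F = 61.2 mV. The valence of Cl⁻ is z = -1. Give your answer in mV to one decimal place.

E = (61.2/z) · log₁₀([Cl⁻]_out/[Cl⁻]_in) with z = -1.
For an anion, dividing by z = -1 reverses the sign.
= (61.2/-1) · log₁₀(118/37.8) = -61.20 · log₁₀(3.122)
= -61.20 · (0.4944) = -30.26 mV

-30.3 mV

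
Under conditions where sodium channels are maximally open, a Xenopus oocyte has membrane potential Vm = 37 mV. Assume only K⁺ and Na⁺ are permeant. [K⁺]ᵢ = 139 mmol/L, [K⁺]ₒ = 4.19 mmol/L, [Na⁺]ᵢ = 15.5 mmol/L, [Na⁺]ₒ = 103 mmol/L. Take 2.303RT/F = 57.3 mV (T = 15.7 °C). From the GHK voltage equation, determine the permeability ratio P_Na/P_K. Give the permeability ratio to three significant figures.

Let α = P_Na/P_K. GHK: Vm = 57.3·log₁₀[(Kₒ + α·Naₒ)/(Kᵢ + α·Naᵢ)].
10^(Vm/57.3) = 10^(37.0/57.3) = 4.4231
So 4.4231·(Kᵢ + α·Naᵢ) = Kₒ + α·Naₒ → α = (4.4231·139.0 − 4.19) / (103.0 − 4.4231·15.5)
α = (614.8 − 4.19) / (103.0 − 68.56) = 610.6/34.44 = 17.73

17.7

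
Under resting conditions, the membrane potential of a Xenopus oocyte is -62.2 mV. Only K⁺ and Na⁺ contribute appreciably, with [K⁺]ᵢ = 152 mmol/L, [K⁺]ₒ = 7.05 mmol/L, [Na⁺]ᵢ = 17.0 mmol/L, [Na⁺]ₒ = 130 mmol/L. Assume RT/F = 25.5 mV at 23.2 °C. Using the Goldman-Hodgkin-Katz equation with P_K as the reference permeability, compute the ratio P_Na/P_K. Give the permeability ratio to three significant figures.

0.0483

Let α = P_Na/P_K. GHK: Vm = 25.5·ln[(Kₒ + α·Naₒ)/(Kᵢ + α·Naᵢ)].
e^(Vm/25.5) = e^(-62.2/25.5) = 0.087229
So 0.087229·(Kᵢ + α·Naᵢ) = Kₒ + α·Naₒ → α = (0.087229·152.0 − 7.05) / (130.0 − 0.087229·17.0)
α = (13.26 − 7.05) / (130.0 − 1.483) = 6.209/128.5 = 0.04831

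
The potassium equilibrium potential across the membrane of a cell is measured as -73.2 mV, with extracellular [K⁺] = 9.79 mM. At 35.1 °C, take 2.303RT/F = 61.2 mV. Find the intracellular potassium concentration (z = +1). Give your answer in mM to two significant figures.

Nernst: E = (61.2/1) · log₁₀([out]/[in]), so log₁₀([out]/[in]) = -73.2 × 1 / 61.2 = -1.1961.
[out]/[in] = 10^(-1.1961) = 0.06367.
[in] = 9.79 / 0.06367 = 153.8 mM.

150 mM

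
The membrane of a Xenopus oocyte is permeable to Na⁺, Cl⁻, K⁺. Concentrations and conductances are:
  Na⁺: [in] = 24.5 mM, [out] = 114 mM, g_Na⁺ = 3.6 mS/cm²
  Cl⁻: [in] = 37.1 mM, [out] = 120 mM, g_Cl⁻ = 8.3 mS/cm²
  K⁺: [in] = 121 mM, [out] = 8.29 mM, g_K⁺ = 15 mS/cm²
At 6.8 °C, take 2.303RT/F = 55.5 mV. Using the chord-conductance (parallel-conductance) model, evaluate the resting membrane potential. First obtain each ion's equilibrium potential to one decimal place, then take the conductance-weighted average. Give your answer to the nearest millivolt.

-40 mV

E_Na⁺ = (55.5/1)·log₁₀(114/24.5) = 37.1 mV
E_Cl⁻ = (55.5/-1)·log₁₀(120/37.1) = -28.3 mV
E_K⁺ = (55.5/1)·log₁₀(8.29/121) = -64.6 mV
Vm = (Σ gᵢEᵢ)/(Σ gᵢ) = (3.6·37.1 + 8.3·-28.3 + 15·-64.6) / (3.6 + 8.3 + 15)
= -1070.33 / 26.9 = -39.79 mV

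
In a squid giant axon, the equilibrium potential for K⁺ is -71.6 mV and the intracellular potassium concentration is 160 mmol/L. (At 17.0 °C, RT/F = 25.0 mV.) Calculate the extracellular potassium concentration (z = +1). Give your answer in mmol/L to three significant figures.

Nernst: E = (25.0/1) · ln([out]/[in]), so ln([out]/[in]) = -71.6 × 1 / 25.0 = -2.8640.
[out]/[in] = e^(-2.8640) = 0.05704.
[out] = 0.05704 × 160 = 9.126 mmol/L.

9.13 mmol/L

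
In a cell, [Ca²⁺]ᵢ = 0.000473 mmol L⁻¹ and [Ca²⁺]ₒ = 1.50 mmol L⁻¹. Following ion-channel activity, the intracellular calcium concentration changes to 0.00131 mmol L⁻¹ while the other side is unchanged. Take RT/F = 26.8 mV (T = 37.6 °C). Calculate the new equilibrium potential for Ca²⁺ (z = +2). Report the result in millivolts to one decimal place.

After the shift: [Ca²⁺]_out = 1.50, [Ca²⁺]_in = 0.00131 mmol L⁻¹.
E_new = (26.8/2)·ln(1.50/0.00131) = 13.40 · (7.0432) = 94.38 mV

94.4 mV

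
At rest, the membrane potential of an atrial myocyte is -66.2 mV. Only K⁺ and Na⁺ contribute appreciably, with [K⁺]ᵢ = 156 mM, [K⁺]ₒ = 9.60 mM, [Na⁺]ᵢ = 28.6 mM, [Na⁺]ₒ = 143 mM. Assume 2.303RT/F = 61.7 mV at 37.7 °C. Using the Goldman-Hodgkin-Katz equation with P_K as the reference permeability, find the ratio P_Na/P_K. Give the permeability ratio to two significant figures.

0.026

Let α = P_Na/P_K. GHK: Vm = 61.7·log₁₀[(Kₒ + α·Naₒ)/(Kᵢ + α·Naᵢ)].
10^(Vm/61.7) = 10^(-66.2/61.7) = 0.084541
So 0.084541·(Kᵢ + α·Naᵢ) = Kₒ + α·Naₒ → α = (0.084541·156.0 − 9.6) / (143.0 − 0.084541·28.6)
α = (13.19 − 9.6) / (143.0 − 2.418) = 3.588/140.6 = 0.02553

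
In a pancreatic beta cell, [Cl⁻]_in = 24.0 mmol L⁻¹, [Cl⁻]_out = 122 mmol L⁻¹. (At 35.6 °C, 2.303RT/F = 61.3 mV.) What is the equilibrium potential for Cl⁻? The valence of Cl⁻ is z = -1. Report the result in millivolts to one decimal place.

-43.3 mV

E = (61.3/z) · log₁₀([Cl⁻]_out/[Cl⁻]_in) with z = -1.
For an anion, dividing by z = -1 reverses the sign.
= (61.3/-1) · log₁₀(122/24.0) = -61.30 · log₁₀(5.083)
= -61.30 · (0.7061) = -43.29 mV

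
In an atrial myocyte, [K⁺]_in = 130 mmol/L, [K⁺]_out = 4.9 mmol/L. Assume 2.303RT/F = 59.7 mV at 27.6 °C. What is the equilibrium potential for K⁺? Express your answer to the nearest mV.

E = (59.7/z) · log₁₀([K⁺]_out/[K⁺]_in) with z = +1.
= (59.7/1) · log₁₀(4.9/130) = 59.70 · log₁₀(0.03769)
= 59.70 · (-1.4237) = -85.00 mV

-85 mV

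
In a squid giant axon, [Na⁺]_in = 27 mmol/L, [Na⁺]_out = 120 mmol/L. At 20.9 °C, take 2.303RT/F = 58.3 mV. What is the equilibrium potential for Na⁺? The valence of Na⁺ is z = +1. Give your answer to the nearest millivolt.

38 mV

E = (58.3/z) · log₁₀([Na⁺]_out/[Na⁺]_in) with z = +1.
= (58.3/1) · log₁₀(120/27) = 58.30 · log₁₀(4.444)
= 58.30 · (0.6478) = 37.77 mV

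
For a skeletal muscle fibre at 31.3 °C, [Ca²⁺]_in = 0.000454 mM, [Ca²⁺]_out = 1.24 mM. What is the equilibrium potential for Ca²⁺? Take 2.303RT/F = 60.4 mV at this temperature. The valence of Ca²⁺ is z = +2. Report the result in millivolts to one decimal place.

103.8 mV

E = (60.4/z) · log₁₀([Ca²⁺]_out/[Ca²⁺]_in) with z = +2.
= (60.4/2) · log₁₀(1.24/0.000454) = 30.20 · log₁₀(2731)
= 30.20 · (3.4364) = 103.78 mV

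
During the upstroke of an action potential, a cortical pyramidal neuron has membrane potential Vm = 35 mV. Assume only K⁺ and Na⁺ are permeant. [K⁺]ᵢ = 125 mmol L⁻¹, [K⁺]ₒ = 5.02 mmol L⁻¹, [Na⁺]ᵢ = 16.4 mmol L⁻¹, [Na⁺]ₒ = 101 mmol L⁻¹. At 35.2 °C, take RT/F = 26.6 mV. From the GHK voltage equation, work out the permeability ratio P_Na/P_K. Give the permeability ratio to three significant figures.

11.6

Let α = P_Na/P_K. GHK: Vm = 26.6·ln[(Kₒ + α·Naₒ)/(Kᵢ + α·Naᵢ)].
e^(Vm/26.6) = e^(35.0/26.6) = 3.7277
So 3.7277·(Kᵢ + α·Naᵢ) = Kₒ + α·Naₒ → α = (3.7277·125.0 − 5.02) / (101.0 − 3.7277·16.4)
α = (466 − 5.02) / (101.0 − 61.13) = 460.9/39.87 = 11.56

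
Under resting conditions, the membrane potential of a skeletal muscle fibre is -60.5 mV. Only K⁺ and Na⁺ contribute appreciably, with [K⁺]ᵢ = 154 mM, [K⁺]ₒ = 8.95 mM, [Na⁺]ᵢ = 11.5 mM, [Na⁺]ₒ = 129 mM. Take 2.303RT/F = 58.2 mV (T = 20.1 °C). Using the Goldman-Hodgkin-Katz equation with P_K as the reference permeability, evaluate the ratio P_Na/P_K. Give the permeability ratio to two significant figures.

0.040

Let α = P_Na/P_K. GHK: Vm = 58.2·log₁₀[(Kₒ + α·Naₒ)/(Kᵢ + α·Naᵢ)].
10^(Vm/58.2) = 10^(-60.5/58.2) = 0.091302
So 0.091302·(Kᵢ + α·Naᵢ) = Kₒ + α·Naₒ → α = (0.091302·154.0 − 8.95) / (129.0 − 0.091302·11.5)
α = (14.06 − 8.95) / (129.0 − 1.05) = 5.111/128 = 0.03994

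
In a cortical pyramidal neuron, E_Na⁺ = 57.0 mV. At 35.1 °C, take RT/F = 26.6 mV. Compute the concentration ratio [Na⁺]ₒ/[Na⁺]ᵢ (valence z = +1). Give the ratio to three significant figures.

8.52

ln([out]/[in]) = E·z/(26.6) = 57.0 × 1 / 26.6 = 2.1429
[out]/[in] = e^(2.1429) = 8.524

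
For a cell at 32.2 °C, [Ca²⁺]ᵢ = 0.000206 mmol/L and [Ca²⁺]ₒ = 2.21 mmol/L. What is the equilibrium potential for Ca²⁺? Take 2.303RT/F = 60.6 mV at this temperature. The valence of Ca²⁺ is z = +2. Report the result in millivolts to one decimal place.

122.1 mV

E = (60.6/z) · log₁₀([Ca²⁺]_out/[Ca²⁺]_in) with z = +2.
= (60.6/2) · log₁₀(2.21/0.000206) = 30.30 · log₁₀(1.073e+04)
= 30.30 · (4.0305) = 122.12 mV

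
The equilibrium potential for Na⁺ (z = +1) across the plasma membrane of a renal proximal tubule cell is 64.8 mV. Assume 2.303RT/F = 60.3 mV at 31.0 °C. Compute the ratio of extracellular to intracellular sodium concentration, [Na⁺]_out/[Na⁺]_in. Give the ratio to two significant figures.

12

log₁₀([out]/[in]) = E·z/(60.3) = 64.8 × 1 / 60.3 = 1.0746
[out]/[in] = 10^(1.0746) = 11.87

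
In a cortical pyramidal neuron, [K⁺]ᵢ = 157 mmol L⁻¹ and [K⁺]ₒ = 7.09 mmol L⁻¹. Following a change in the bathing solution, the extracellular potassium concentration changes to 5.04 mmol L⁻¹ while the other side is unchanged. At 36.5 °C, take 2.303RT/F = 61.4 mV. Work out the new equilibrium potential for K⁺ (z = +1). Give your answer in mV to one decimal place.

-91.7 mV

After the shift: [K⁺]_out = 5.04, [K⁺]_in = 157 mmol L⁻¹.
E_new = (61.4/1)·log₁₀(5.04/157) = 61.40 · (-1.4935) = -91.70 mV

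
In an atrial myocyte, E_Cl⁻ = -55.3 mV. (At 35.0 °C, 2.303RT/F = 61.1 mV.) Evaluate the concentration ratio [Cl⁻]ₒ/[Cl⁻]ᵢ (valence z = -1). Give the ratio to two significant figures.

8.0

log₁₀([out]/[in]) = E·z/(61.1) = -55.3 × -1 / 61.1 = 0.9051
[out]/[in] = 10^(0.9051) = 8.037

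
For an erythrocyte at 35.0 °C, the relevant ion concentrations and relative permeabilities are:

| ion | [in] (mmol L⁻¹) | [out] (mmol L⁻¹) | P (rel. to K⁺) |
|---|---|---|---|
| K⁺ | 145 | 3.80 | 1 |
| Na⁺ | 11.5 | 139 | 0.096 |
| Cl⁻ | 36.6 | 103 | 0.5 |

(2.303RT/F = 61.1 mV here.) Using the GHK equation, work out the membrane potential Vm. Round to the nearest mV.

Vm = 61.1 · log₁₀[(Σ P·[cation]ₒ + Σ P·[anion]ᵢ) / (Σ P·[cation]ᵢ + Σ P·[anion]ₒ)]
Numerator = 1×3.80 + 0.096×139 + 0.5×36.6 = 35.44
Denominator = 1×145 + 0.096×11.5 + 0.5×103 = 197.6
Vm = 61.1 · log₁₀(0.17937) = 61.1 × (-0.7463) = -45.60 mV

-46 mV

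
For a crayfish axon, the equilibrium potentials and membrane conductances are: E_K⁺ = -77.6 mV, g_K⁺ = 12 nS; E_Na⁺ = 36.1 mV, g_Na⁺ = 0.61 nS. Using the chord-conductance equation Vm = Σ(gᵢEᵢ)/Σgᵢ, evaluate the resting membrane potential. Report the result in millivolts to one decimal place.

-72.1 mV

Σ gᵢEᵢ = 12·(-77.6) + 0.61·(36.1) = -909.18
Σ gᵢ = 12 + 0.61 = 12.61
Vm = -909.18 / 12.61 = -72.10 mV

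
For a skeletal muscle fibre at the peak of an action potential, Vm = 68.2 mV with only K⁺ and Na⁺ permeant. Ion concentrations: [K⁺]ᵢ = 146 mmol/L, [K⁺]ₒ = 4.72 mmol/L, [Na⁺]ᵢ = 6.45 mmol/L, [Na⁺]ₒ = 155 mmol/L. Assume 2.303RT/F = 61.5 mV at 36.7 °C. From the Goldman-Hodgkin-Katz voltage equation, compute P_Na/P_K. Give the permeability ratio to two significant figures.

Let α = P_Na/P_K. GHK: Vm = 61.5·log₁₀[(Kₒ + α·Naₒ)/(Kᵢ + α·Naᵢ)].
10^(Vm/61.5) = 10^(68.2/61.5) = 12.851
So 12.851·(Kᵢ + α·Naᵢ) = Kₒ + α·Naₒ → α = (12.851·146.0 − 4.72) / (155.0 − 12.851·6.45)
α = (1876 − 4.72) / (155.0 − 82.89) = 1872/72.11 = 25.95

26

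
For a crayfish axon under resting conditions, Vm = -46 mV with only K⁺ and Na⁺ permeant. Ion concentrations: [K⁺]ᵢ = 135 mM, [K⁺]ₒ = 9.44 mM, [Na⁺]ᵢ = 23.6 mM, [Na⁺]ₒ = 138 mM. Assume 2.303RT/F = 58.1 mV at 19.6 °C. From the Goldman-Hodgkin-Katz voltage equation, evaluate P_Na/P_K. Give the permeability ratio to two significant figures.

0.092

Let α = P_Na/P_K. GHK: Vm = 58.1·log₁₀[(Kₒ + α·Naₒ)/(Kᵢ + α·Naᵢ)].
10^(Vm/58.1) = 10^(-46.0/58.1) = 0.16153
So 0.16153·(Kᵢ + α·Naᵢ) = Kₒ + α·Naₒ → α = (0.16153·135.0 − 9.44) / (138.0 − 0.16153·23.6)
α = (21.81 − 9.44) / (138.0 − 3.812) = 12.37/134.2 = 0.09216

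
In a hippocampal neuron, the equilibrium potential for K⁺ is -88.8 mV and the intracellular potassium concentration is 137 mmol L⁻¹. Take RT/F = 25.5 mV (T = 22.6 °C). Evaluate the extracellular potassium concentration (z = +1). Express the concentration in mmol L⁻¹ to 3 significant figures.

Nernst: E = (25.5/1) · ln([out]/[in]), so ln([out]/[in]) = -88.8 × 1 / 25.5 = -3.4824.
[out]/[in] = e^(-3.4824) = 0.03074.
[out] = 0.03074 × 137 = 4.211 mmol L⁻¹.

4.21 mmol L⁻¹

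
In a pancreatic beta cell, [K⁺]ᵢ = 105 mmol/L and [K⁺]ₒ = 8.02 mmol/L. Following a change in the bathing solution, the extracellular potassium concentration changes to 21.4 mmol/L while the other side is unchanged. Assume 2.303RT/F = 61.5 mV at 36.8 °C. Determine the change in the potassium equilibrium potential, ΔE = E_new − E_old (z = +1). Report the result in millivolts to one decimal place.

26.2 mV

E_old = (61.5/1)·log₁₀(8.02/105) = -68.70 mV
E_new = (61.5/1)·log₁₀(21.4/105) = -42.48 mV
ΔE = -42.48 − (-68.70) = 26.21 mV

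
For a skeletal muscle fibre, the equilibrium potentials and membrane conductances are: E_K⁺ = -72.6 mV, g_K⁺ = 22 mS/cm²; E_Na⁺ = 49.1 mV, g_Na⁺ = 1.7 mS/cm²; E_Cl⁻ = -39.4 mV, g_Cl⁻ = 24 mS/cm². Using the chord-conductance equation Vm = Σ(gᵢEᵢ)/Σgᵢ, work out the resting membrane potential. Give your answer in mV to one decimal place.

Σ gᵢEᵢ = 22·(-72.6) + 1.7·(49.1) + 24·(-39.4) = -2459.33
Σ gᵢ = 22 + 1.7 + 24 = 47.7
Vm = -2459.33 / 47.7 = -51.56 mV

-51.6 mV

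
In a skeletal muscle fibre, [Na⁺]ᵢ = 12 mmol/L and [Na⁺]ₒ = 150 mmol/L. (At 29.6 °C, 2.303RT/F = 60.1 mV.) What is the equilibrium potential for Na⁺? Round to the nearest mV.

E = (60.1/z) · log₁₀([Na⁺]_out/[Na⁺]_in) with z = +1.
= (60.1/1) · log₁₀(150/12) = 60.10 · log₁₀(12.5)
= 60.10 · (1.0969) = 65.92 mV

66 mV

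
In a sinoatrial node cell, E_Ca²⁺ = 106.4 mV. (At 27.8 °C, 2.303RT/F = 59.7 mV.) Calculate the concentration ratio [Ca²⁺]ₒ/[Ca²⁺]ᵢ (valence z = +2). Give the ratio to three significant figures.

log₁₀([out]/[in]) = E·z/(59.7) = 106.4 × 2 / 59.7 = 3.5645
[out]/[in] = 10^(3.5645) = 3669

3670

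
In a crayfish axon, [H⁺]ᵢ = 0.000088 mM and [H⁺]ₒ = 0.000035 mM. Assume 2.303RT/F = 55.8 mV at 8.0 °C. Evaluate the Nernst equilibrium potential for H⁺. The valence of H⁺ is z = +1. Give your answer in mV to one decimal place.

E = (55.8/z) · log₁₀([H⁺]_out/[H⁺]_in) with z = +1.
= (55.8/1) · log₁₀(0.000035/0.000088) = 55.80 · log₁₀(0.3977)
= 55.80 · (-0.4004) = -22.34 mV

-22.3 mV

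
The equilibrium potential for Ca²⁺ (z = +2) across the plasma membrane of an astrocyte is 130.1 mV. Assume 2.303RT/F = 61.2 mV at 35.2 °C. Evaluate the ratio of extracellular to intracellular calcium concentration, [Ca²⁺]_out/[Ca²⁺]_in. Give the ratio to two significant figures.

18000

log₁₀([out]/[in]) = E·z/(61.2) = 130.1 × 2 / 61.2 = 4.2516
[out]/[in] = 10^(4.2516) = 1.785e+04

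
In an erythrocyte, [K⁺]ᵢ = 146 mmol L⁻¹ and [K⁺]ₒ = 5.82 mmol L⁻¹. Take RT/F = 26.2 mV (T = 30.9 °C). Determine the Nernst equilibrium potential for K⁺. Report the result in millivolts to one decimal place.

E = (26.2/z) · ln([K⁺]_out/[K⁺]_in) with z = +1.
= (26.2/1) · ln(5.82/146) = 26.20 · ln(0.03986)
= 26.20 · (-3.2223) = -84.42 mV

-84.4 mV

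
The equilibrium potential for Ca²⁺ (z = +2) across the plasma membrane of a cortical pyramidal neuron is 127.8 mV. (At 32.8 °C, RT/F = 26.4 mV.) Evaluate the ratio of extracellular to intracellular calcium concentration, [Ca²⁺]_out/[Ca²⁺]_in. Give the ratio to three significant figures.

16000

ln([out]/[in]) = E·z/(26.4) = 127.8 × 2 / 26.4 = 9.6818
[out]/[in] = e^(9.6818) = 1.602e+04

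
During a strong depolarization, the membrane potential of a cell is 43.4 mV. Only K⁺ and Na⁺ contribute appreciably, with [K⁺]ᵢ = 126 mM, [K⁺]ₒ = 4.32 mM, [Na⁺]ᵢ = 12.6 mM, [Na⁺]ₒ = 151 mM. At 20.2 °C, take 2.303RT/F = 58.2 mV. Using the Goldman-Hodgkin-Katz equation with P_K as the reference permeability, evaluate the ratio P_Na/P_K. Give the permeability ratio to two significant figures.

Let α = P_Na/P_K. GHK: Vm = 58.2·log₁₀[(Kₒ + α·Naₒ)/(Kᵢ + α·Naᵢ)].
10^(Vm/58.2) = 10^(43.4/58.2) = 5.5681
So 5.5681·(Kᵢ + α·Naᵢ) = Kₒ + α·Naₒ → α = (5.5681·126.0 − 4.32) / (151.0 − 5.5681·12.6)
α = (701.6 − 4.32) / (151.0 − 70.16) = 697.3/80.84 = 8.625

8.6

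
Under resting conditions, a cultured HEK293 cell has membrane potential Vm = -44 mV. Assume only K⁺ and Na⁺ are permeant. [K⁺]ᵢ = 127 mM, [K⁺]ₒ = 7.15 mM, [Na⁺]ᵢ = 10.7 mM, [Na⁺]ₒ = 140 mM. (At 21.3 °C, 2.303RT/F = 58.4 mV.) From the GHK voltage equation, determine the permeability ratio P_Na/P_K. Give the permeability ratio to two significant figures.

0.11

Let α = P_Na/P_K. GHK: Vm = 58.4·log₁₀[(Kₒ + α·Naₒ)/(Kᵢ + α·Naᵢ)].
10^(Vm/58.4) = 10^(-44.0/58.4) = 0.17643
So 0.17643·(Kᵢ + α·Naᵢ) = Kₒ + α·Naₒ → α = (0.17643·127.0 − 7.15) / (140.0 − 0.17643·10.7)
α = (22.41 − 7.15) / (140.0 − 1.888) = 15.26/138.1 = 0.1105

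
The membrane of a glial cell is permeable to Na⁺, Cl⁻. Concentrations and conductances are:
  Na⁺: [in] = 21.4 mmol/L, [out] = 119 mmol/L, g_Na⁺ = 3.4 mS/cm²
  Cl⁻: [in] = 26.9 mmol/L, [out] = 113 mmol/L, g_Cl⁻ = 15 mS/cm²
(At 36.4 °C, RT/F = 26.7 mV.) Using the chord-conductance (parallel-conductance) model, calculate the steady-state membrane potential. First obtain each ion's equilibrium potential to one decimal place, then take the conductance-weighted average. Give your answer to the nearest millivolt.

E_Na⁺ = (26.7/1)·ln(119/21.4) = 45.8 mV
E_Cl⁻ = (26.7/-1)·ln(113/26.9) = -38.3 mV
Vm = (Σ gᵢEᵢ)/(Σ gᵢ) = (3.4·45.8 + 15·-38.3) / (3.4 + 15)
= -418.78 / 18.4 = -22.76 mV

-23 mV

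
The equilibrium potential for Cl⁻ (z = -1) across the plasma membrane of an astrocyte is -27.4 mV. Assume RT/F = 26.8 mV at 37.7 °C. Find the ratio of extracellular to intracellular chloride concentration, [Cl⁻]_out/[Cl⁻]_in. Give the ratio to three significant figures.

ln([out]/[in]) = E·z/(26.8) = -27.4 × -1 / 26.8 = 1.0224
[out]/[in] = e^(1.0224) = 2.78

2.78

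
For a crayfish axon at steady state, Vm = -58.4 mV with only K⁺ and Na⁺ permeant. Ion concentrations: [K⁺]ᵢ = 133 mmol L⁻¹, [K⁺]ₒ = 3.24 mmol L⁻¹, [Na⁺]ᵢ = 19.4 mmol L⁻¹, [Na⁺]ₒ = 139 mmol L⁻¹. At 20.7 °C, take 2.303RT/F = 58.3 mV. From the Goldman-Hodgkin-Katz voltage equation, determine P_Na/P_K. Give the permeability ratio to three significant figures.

Let α = P_Na/P_K. GHK: Vm = 58.3·log₁₀[(Kₒ + α·Naₒ)/(Kᵢ + α·Naᵢ)].
10^(Vm/58.3) = 10^(-58.4/58.3) = 0.099606
So 0.099606·(Kᵢ + α·Naᵢ) = Kₒ + α·Naₒ → α = (0.099606·133.0 − 3.24) / (139.0 − 0.099606·19.4)
α = (13.25 − 3.24) / (139.0 − 1.932) = 10.01/137.1 = 0.07301

0.0730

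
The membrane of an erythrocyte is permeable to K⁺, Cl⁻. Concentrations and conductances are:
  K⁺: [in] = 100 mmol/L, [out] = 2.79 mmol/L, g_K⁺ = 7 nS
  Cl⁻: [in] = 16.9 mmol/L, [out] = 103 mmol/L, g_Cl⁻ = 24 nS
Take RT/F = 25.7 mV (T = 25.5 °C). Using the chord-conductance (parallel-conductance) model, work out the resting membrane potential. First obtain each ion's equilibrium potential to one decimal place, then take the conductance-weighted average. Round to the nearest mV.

-57 mV

E_K⁺ = (25.7/1)·ln(2.79/100) = -92.0 mV
E_Cl⁻ = (25.7/-1)·ln(103/16.9) = -46.5 mV
Vm = (Σ gᵢEᵢ)/(Σ gᵢ) = (7·-92.0 + 24·-46.5) / (7 + 24)
= -1760.00 / 31 = -56.77 mV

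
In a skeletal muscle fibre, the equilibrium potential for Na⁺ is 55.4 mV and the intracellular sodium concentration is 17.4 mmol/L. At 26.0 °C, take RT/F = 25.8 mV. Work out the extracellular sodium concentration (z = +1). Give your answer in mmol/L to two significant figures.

Nernst: E = (25.8/1) · ln([out]/[in]), so ln([out]/[in]) = 55.4 × 1 / 25.8 = 2.1473.
[out]/[in] = e^(2.1473) = 8.562.
[out] = 8.562 × 17.4 = 149 mmol/L.

150 mmol/L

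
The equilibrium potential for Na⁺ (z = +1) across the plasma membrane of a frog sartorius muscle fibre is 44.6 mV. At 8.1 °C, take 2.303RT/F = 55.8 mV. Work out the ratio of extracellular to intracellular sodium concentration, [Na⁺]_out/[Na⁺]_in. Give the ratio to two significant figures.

log₁₀([out]/[in]) = E·z/(55.8) = 44.6 × 1 / 55.8 = 0.7993
[out]/[in] = 10^(0.7993) = 6.299

6.3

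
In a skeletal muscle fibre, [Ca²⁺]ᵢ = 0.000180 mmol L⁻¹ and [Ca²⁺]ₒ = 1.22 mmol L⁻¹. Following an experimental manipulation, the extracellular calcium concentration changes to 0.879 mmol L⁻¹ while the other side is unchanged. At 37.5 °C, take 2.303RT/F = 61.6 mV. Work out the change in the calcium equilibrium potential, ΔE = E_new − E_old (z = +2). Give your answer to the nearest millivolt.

E_old = (61.6/2)·log₁₀(1.22/0.000180) = 118.00 mV
E_new = (61.6/2)·log₁₀(0.879/0.000180) = 113.61 mV
ΔE = 113.61 − (118.00) = -4.39 mV

-4 mV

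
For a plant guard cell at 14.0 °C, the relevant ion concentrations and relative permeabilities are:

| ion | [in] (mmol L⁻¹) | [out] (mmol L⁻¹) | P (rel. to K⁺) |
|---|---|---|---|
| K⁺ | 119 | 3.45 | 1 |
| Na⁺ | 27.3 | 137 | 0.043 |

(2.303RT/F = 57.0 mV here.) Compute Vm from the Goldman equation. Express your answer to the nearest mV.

Vm = 57.0 · log₁₀[(Σ P·[cation]ₒ + Σ P·[anion]ᵢ) / (Σ P·[cation]ᵢ + Σ P·[anion]ₒ)]
Numerator = 1×3.45 + 0.043×137 = 9.341
Denominator = 1×119 + 0.043×27.3 = 120.2
Vm = 57.0 · log₁₀(0.077729) = 57.0 × (-1.1094) = -63.24 mV

-63 mV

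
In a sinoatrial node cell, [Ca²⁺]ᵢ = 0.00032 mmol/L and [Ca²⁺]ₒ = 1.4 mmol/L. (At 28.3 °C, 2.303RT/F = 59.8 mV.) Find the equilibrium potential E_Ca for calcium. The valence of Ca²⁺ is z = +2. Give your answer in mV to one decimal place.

E = (59.8/z) · log₁₀([Ca²⁺]_out/[Ca²⁺]_in) with z = +2.
= (59.8/2) · log₁₀(1.4/0.00032) = 29.90 · log₁₀(4375)
= 29.90 · (3.6410) = 108.87 mV

108.9 mV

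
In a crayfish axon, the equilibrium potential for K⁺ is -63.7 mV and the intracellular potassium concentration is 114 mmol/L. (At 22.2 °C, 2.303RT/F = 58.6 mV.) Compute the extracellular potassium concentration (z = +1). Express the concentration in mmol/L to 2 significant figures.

Nernst: E = (58.6/1) · log₁₀([out]/[in]), so log₁₀([out]/[in]) = -63.7 × 1 / 58.6 = -1.0870.
[out]/[in] = 10^(-1.0870) = 0.08184.
[out] = 0.08184 × 114 = 9.33 mmol/L.

9.3 mmol/L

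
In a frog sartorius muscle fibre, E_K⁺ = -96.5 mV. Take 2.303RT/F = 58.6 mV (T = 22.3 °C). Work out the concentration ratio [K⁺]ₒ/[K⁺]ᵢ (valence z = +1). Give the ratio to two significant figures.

0.023

log₁₀([out]/[in]) = E·z/(58.6) = -96.5 × 1 / 58.6 = -1.6468
[out]/[in] = 10^(-1.6468) = 0.02255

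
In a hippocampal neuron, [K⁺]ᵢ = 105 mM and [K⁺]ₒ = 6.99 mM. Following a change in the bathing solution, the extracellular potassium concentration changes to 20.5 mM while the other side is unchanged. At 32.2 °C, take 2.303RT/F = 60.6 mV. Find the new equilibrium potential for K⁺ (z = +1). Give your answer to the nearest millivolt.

After the shift: [K⁺]_out = 20.5, [K⁺]_in = 105 mM.
E_new = (60.6/1)·log₁₀(20.5/105) = 60.60 · (-0.7094) = -42.99 mV

-43 mV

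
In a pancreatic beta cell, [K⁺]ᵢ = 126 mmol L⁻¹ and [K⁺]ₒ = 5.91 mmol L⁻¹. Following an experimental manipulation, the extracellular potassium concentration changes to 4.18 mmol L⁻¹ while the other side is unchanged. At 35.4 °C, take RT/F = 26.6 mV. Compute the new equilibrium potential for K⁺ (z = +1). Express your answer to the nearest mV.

-91 mV

After the shift: [K⁺]_out = 4.18, [K⁺]_in = 126 mmol L⁻¹.
E_new = (26.6/1)·ln(4.18/126) = 26.60 · (-3.4060) = -90.60 mV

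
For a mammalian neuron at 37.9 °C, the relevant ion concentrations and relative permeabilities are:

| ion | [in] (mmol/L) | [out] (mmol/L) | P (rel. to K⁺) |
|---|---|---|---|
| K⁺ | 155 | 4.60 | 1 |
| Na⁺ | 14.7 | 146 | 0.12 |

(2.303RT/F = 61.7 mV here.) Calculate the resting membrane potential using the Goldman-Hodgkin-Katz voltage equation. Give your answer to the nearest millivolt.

-52 mV

Vm = 61.7 · log₁₀[(Σ P·[cation]ₒ + Σ P·[anion]ᵢ) / (Σ P·[cation]ᵢ + Σ P·[anion]ₒ)]
Numerator = 1×4.60 + 0.12×146 = 22.12
Denominator = 1×155 + 0.12×14.7 = 156.8
Vm = 61.7 · log₁₀(0.1411) = 61.7 × (-0.8505) = -52.47 mV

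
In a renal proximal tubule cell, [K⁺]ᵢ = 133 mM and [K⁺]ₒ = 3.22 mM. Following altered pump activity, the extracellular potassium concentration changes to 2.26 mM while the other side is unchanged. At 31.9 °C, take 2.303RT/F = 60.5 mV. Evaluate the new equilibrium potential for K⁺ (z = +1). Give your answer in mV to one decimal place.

-107.1 mV

After the shift: [K⁺]_out = 2.26, [K⁺]_in = 133 mM.
E_new = (60.5/1)·log₁₀(2.26/133) = 60.50 · (-1.7697) = -107.07 mV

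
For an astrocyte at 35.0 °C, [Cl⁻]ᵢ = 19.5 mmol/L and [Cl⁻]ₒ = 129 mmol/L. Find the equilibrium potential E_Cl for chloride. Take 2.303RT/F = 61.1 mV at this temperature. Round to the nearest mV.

-50 mV

E = (61.1/z) · log₁₀([Cl⁻]_out/[Cl⁻]_in) with z = -1.
For an anion, dividing by z = -1 reverses the sign.
= (61.1/-1) · log₁₀(129/19.5) = -61.10 · log₁₀(6.615)
= -61.10 · (0.8206) = -50.14 mV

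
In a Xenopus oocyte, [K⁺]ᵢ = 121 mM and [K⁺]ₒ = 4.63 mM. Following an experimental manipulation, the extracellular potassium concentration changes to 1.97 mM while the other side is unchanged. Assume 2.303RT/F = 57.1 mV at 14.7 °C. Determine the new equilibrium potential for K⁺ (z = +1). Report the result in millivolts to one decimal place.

-102.1 mV

After the shift: [K⁺]_out = 1.97, [K⁺]_in = 121 mM.
E_new = (57.1/1)·log₁₀(1.97/121) = 57.10 · (-1.7883) = -102.11 mV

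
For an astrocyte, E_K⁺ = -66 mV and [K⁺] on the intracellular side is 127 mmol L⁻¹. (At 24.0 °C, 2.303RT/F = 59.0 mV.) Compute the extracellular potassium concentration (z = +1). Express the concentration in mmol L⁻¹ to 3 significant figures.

9.66 mmol L⁻¹

Nernst: E = (59.0/1) · log₁₀([out]/[in]), so log₁₀([out]/[in]) = -66.0 × 1 / 59.0 = -1.1186.
[out]/[in] = 10^(-1.1186) = 0.07609.
[out] = 0.07609 × 127 = 9.664 mmol L⁻¹.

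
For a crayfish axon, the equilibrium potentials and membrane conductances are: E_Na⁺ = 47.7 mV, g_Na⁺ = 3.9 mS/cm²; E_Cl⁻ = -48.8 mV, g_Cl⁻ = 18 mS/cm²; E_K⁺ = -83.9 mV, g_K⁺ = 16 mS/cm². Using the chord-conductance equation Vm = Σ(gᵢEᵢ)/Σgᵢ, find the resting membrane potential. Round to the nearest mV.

-54 mV

Σ gᵢEᵢ = 3.9·(47.7) + 18·(-48.8) + 16·(-83.9) = -2034.77
Σ gᵢ = 3.9 + 18 + 16 = 37.9
Vm = -2034.77 / 37.9 = -53.69 mV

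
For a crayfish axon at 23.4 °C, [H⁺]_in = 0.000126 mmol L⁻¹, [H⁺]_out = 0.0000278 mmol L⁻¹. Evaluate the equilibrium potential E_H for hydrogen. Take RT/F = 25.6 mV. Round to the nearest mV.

-39 mV

E = (25.6/z) · ln([H⁺]_out/[H⁺]_in) with z = +1.
= (25.6/1) · ln(0.0000278/0.000126) = 25.60 · ln(0.2206)
= 25.60 · (-1.5112) = -38.69 mV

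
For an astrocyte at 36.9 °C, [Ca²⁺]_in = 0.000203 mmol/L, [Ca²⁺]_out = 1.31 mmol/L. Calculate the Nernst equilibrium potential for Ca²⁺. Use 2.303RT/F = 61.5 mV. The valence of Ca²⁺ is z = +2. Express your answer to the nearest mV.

117 mV

E = (61.5/z) · log₁₀([Ca²⁺]_out/[Ca²⁺]_in) with z = +2.
= (61.5/2) · log₁₀(1.31/0.000203) = 30.75 · log₁₀(6453)
= 30.75 · (3.8098) = 117.15 mV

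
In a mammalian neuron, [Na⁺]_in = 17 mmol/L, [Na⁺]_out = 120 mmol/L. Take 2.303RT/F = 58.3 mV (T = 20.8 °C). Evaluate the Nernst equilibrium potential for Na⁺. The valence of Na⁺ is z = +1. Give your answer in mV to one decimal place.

49.5 mV

E = (58.3/z) · log₁₀([Na⁺]_out/[Na⁺]_in) with z = +1.
= (58.3/1) · log₁₀(120/17) = 58.30 · log₁₀(7.059)
= 58.30 · (0.8487) = 49.48 mV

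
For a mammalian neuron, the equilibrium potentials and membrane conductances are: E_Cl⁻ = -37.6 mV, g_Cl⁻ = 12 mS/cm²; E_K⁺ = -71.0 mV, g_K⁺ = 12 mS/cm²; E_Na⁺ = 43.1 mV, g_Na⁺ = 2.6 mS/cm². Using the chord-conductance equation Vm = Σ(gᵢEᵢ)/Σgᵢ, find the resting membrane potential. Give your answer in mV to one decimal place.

Σ gᵢEᵢ = 12·(-37.6) + 12·(-71.0) + 2.6·(43.1) = -1191.14
Σ gᵢ = 12 + 12 + 2.6 = 26.6
Vm = -1191.14 / 26.6 = -44.78 mV

-44.8 mV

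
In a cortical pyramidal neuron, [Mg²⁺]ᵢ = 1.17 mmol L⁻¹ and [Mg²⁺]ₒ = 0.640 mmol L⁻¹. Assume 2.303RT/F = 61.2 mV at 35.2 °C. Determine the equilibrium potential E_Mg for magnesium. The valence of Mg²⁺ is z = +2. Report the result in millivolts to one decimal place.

-8.0 mV

E = (61.2/z) · log₁₀([Mg²⁺]_out/[Mg²⁺]_in) with z = +2.
= (61.2/2) · log₁₀(0.640/1.17) = 30.60 · log₁₀(0.547)
= 30.60 · (-0.2620) = -8.02 mV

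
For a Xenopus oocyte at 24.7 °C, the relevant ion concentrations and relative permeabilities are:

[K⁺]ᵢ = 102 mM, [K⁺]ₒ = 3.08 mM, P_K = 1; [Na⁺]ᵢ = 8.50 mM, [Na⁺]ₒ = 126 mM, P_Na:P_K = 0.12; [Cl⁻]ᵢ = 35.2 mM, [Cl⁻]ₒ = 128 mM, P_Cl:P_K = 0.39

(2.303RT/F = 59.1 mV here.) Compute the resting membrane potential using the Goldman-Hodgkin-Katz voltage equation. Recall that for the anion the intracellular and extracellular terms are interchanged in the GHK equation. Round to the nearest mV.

Vm = 59.1 · log₁₀[(Σ P·[cation]ₒ + Σ P·[anion]ᵢ) / (Σ P·[cation]ᵢ + Σ P·[anion]ₒ)]
Numerator = 1×3.08 + 0.12×126 + 0.39×35.2 = 31.93
Denominator = 1×102 + 0.12×8.50 + 0.39×128 = 152.9
Vm = 59.1 · log₁₀(0.20876) = 59.1 × (-0.6803) = -40.21 mV

-40 mV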